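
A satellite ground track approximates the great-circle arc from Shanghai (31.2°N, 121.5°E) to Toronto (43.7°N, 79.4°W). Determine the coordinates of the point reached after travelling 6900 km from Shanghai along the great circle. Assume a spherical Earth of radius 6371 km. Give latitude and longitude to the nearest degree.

Write both endpoints as unit vectors p₁, p₂ with components (cos φ cos λ, cos φ sin λ, sin φ).
The central angle between the endpoints is δ = arccos(p₁·p₂) ≈ 1.792 rad (102.7°). The total great-circle distance is δ·R ≈ 1.792 × 6371 ≈ 11420 km, so the target fraction is f = 6900/11420 ≈ 0.604.
Interpolate at f ≈ 0.604 with slerp weights a = sin((1−f)δ)/sin δ ≈ 0.668, b = sin(fδ)/sin δ ≈ 0.906.
p = a·p₁ + b·p₂ ≈ (-0.178, -0.157, 0.972); φ = arcsin(p_z) ≈ 76.29°, λ = atan2(p_y, p_x) ≈ -138.67°.

≈ (76°N, 139°W)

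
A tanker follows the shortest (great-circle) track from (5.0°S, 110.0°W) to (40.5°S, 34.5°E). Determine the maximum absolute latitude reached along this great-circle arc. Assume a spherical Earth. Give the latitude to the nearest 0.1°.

The great circle lies in the plane with unit normal n̂ = (p₁ × p₂)/|p₁ × p₂|.
Here n̂_z ≈ +0.531; the vertex latitude is φ_max = arccos|n̂_z| ≈ 57.9°.
Check via Clairaut: cos φ_max = |cos φ₁| · sin C = cos(5.0°)·sin(147.8°) ≈ 0.531, again giving ≈ 57.9°.

≈ 57.9°S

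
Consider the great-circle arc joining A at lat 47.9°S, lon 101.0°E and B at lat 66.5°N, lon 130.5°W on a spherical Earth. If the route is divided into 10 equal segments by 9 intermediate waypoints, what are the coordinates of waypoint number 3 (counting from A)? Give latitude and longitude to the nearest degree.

≈ lat 9°S, lon 126°E

The haversine formula gives a central angle δ ≈ 2.581 rad (147.9°) between the endpoints.
Interpolate at f = 3/10 with slerp weights a = sin((1−f)δ)/sin δ ≈ 1.828, b = sin(fδ)/sin δ ≈ 1.315.
p = a·p₁ + b·p₂ ≈ (-0.574, 0.805, -0.151); φ = arcsin(p_z) ≈ -8.68°, λ = atan2(p_y, p_x) ≈ 125.52°.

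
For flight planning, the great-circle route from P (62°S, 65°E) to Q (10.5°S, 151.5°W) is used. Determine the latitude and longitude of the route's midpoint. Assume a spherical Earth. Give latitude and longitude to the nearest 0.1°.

≈ (57.9°S, 176.2°W)

Write both endpoints as unit vectors p₁, p₂ with components (cos φ cos λ, cos φ sin λ, sin φ).
The central angle between the endpoints is δ = arccos(p₁·p₂) ≈ 1.783 rad (102.1°).
Interpolate at f = 1/2 with slerp weights a = sin((1−f)δ)/sin δ ≈ 0.796, b = sin(fδ)/sin δ ≈ 0.796.
p = a·p₁ + b·p₂ ≈ (-0.530, -0.035, -0.848); φ = arcsin(p_z) ≈ -57.94°, λ = atan2(p_y, p_x) ≈ -176.25°.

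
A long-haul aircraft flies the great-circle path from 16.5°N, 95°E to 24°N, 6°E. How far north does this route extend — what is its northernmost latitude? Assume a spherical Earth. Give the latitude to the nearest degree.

The great circle lies in the plane with unit normal n̂ = (p₁ × p₂)/|p₁ × p₂|.
Here n̂_z ≈ -0.883; the vertex latitude is φ_max = arccos|n̂_z| ≈ 27.9°.
Check via Clairaut: cos φ_max = |cos φ₁| · sin C = cos(16.5°)·sin(67.1°) ≈ 0.883, again giving ≈ 27.9°.

≈ 28°N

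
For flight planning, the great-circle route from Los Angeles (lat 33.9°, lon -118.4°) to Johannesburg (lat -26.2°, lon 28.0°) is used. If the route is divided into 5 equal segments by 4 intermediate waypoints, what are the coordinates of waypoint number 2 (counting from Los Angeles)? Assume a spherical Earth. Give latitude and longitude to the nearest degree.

≈ lat 21°, lon -51°

Convert each endpoint to a unit vector on the sphere (x = cos φ cos λ, y = cos φ sin λ, z = sin φ).
The central angle between the endpoints is δ = arccos(p₁·p₂) ≈ 2.619 rad (150.1°).
Interpolate at f = 2/5 with slerp weights a = sin((1−f)δ)/sin δ ≈ 2.004, b = sin(fδ)/sin δ ≈ 1.736.
p = a·p₁ + b·p₂ ≈ (0.584, -0.732, 0.351); φ = arcsin(p_z) ≈ 20.56°, λ = atan2(p_y, p_x) ≈ -51.41°.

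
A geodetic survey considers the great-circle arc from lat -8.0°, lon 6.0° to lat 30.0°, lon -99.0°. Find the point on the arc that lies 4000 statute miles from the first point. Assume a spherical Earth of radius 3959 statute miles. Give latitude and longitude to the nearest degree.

≈ lat 19°, lon -46°

From cos δ = sin φ₁ sin φ₂ + cos φ₁ cos φ₂ cos Δλ, the central angle is δ ≈ 1.867 rad (107.0°). The total great-circle distance is δ·R ≈ 1.867 × 3959 ≈ 7390 mi, so the target fraction is f = 4000/7390 ≈ 0.541.
Interpolate at f ≈ 0.541 with slerp weights a = sin((1−f)δ)/sin δ ≈ 0.790, b = sin(fδ)/sin δ ≈ 0.885.
p = a·p₁ + b·p₂ ≈ (0.658, -0.676, 0.333); φ = arcsin(p_z) ≈ 19.44°, λ = atan2(p_y, p_x) ≈ -45.77°.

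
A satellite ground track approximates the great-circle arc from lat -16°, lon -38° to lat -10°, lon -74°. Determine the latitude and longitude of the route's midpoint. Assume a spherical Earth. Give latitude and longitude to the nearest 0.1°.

Convert each endpoint to a unit vector on the sphere (x = cos φ cos λ, y = cos φ sin λ, z = sin φ).
The central angle between the endpoints is δ = arccos(p₁·p₂) ≈ 0.620 rad (35.5°).
Interpolate at f = 1/2 with slerp weights a = sin((1−f)δ)/sin δ ≈ 0.525, b = sin(fδ)/sin δ ≈ 0.525.
p = a·p₁ + b·p₂ ≈ (0.540, -0.808, -0.236); φ = arcsin(p_z) ≈ -13.64°, λ = atan2(p_y, p_x) ≈ -56.23°.

≈ lat -13.6°, lon -56.2°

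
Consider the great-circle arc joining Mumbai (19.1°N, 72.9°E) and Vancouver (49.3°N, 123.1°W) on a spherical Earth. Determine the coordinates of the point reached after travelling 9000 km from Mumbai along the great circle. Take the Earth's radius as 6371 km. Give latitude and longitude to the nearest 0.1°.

Convert each endpoint to a unit vector on the sphere (x = cos φ cos λ, y = cos φ sin λ, z = sin φ).
The central angle between the endpoints is δ = arccos(p₁·p₂) ≈ 1.922 rad (110.1°). The total great-circle distance is δ·R ≈ 1.922 × 6371 ≈ 12247 km, so the target fraction is f = 9000/12247 ≈ 0.735.
Interpolate at f ≈ 0.735 with slerp weights a = sin((1−f)δ)/sin δ ≈ 0.520, b = sin(fδ)/sin δ ≈ 1.052.
p = a·p₁ + b·p₂ ≈ (-0.230, -0.105, 0.967); φ = arcsin(p_z) ≈ 75.34°, λ = atan2(p_y, p_x) ≈ -155.42°.

≈ 75.3°N, 155.4°W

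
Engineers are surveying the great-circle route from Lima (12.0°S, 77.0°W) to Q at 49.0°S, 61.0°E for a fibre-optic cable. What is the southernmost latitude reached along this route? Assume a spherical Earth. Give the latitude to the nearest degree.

The great circle lies in the plane with unit normal n̂ = (p₁ × p₂)/|p₁ × p₂|.
Here n̂_z ≈ +0.453; the vertex latitude is φ_max = arccos|n̂_z| ≈ 63.0°.
Check via Clairaut: cos φ_max = |cos φ₁| · sin C = cos(12.0°)·sin(152.4°) ≈ 0.453, again giving ≈ 63.0°.

≈ 63°S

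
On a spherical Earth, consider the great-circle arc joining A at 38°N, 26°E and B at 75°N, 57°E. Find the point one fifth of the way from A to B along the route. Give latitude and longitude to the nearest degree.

From cos δ = sin φ₁ sin φ₂ + cos φ₁ cos φ₂ cos Δλ, the central angle is δ ≈ 0.693 rad (39.7°).
Interpolate at f = 1/5 with slerp weights a = sin((1−f)δ)/sin δ ≈ 0.824, b = sin(fδ)/sin δ ≈ 0.216.
p = a·p₁ + b·p₂ ≈ (0.614, 0.332, 0.716); φ = arcsin(p_z) ≈ 45.74°, λ = atan2(p_y, p_x) ≈ 28.37°.

≈ 46°N, 28°E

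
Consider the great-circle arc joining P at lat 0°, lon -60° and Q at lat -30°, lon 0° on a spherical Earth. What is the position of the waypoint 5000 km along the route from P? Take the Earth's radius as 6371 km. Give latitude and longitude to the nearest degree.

≈ lat -23°, lon -20°

The haversine formula gives a central angle δ ≈ 1.123 rad (64.3°) between the endpoints. The total great-circle distance is δ·R ≈ 1.123 × 6371 ≈ 7154 km, so the target fraction is f = 5000/7154 ≈ 0.699.
Interpolate at f ≈ 0.699 with slerp weights a = sin((1−f)δ)/sin δ ≈ 0.368, b = sin(fδ)/sin δ ≈ 0.784.
p = a·p₁ + b·p₂ ≈ (0.863, -0.319, -0.392); φ = arcsin(p_z) ≈ -23.08°, λ = atan2(p_y, p_x) ≈ -20.27°.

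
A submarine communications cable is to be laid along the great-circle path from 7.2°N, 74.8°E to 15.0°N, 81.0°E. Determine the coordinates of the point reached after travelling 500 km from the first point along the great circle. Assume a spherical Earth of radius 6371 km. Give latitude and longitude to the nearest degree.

From cos δ = sin φ₁ sin φ₂ + cos φ₁ cos φ₂ cos Δλ, the central angle is δ ≈ 0.173 rad (9.9°). The total great-circle distance is δ·R ≈ 0.173 × 6371 ≈ 1100 km, so the target fraction is f = 500/1100 ≈ 0.455.
Interpolate at f ≈ 0.455 with slerp weights a = sin((1−f)δ)/sin δ ≈ 0.547, b = sin(fδ)/sin δ ≈ 0.457.
p = a·p₁ + b·p₂ ≈ (0.211, 0.959, 0.187); φ = arcsin(p_z) ≈ 10.76°, λ = atan2(p_y, p_x) ≈ 77.58°.

≈ 11°N, 78°E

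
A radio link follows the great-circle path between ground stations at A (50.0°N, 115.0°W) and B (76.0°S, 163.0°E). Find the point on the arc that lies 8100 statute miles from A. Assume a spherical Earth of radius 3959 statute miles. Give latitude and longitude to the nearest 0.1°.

From cos δ = sin φ₁ sin φ₂ + cos φ₁ cos φ₂ cos Δλ, the central angle is δ ≈ 2.377 rad (136.2°). The total great-circle distance is δ·R ≈ 2.377 × 3959 ≈ 9410 mi, so the target fraction is f = 8100/9410 ≈ 0.861.
Interpolate at f ≈ 0.861 with slerp weights a = sin((1−f)δ)/sin δ ≈ 0.469, b = sin(fδ)/sin δ ≈ 1.285.
p = a·p₁ + b·p₂ ≈ (-0.425, -0.183, -0.887); φ = arcsin(p_z) ≈ -62.46°, λ = atan2(p_y, p_x) ≈ -156.73°.

≈ (62.5°S, 156.7°W)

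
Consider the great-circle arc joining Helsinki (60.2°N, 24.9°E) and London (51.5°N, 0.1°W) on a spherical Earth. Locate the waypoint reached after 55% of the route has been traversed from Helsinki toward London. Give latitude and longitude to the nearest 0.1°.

≈ 56.0°N, 9.7°E

From cos δ = sin φ₁ sin φ₂ + cos φ₁ cos φ₂ cos Δλ, the central angle is δ ≈ 0.286 rad (16.4°).
Interpolate at f = 0.55 with slerp weights a = sin((1−f)δ)/sin δ ≈ 0.455, b = sin(fδ)/sin δ ≈ 0.555.
p = a·p₁ + b·p₂ ≈ (0.551, 0.095, 0.829); φ = arcsin(p_z) ≈ 56.03°, λ = atan2(p_y, p_x) ≈ 9.75°.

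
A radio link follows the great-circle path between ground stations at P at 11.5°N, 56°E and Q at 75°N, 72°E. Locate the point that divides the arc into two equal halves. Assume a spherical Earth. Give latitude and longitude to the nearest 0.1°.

From cos δ = sin φ₁ sin φ₂ + cos φ₁ cos φ₂ cos Δλ, the central angle is δ ≈ 1.119 rad (64.1°).
Interpolate at f = 1/2 with slerp weights a = sin((1−f)δ)/sin δ ≈ 0.590, b = sin(fδ)/sin δ ≈ 0.590.
p = a·p₁ + b·p₂ ≈ (0.370, 0.625, 0.688); φ = arcsin(p_z) ≈ 43.43°, λ = atan2(p_y, p_x) ≈ 59.32°.

≈ 43.4°N, 59.3°E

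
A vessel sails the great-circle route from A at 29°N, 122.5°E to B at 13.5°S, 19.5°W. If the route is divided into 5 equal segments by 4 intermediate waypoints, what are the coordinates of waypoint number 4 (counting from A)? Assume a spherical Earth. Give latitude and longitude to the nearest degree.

≈ 1°N, 5°E

Convert each endpoint to a unit vector on the sphere (x = cos φ cos λ, y = cos φ sin λ, z = sin φ).
The central angle between the endpoints is δ = arccos(p₁·p₂) ≈ 2.471 rad (141.6°).
Interpolate at f = 4/5 with slerp weights a = sin((1−f)δ)/sin δ ≈ 0.763, b = sin(fδ)/sin δ ≈ 1.478.
p = a·p₁ + b·p₂ ≈ (0.996, 0.083, 0.025); φ = arcsin(p_z) ≈ 1.43°, λ = atan2(p_y, p_x) ≈ 4.77°.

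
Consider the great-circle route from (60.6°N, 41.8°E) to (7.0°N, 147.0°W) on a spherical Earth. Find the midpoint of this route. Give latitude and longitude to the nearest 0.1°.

≈ (62.7°N, 155.4°W)

The haversine formula gives a central angle δ ≈ 1.956 rad (112.0°) between the endpoints.
Interpolate at f = 1/2 with slerp weights a = sin((1−f)δ)/sin δ ≈ 0.895, b = sin(fδ)/sin δ ≈ 0.895.
p = a·p₁ + b·p₂ ≈ (-0.417, -0.191, 0.888); φ = arcsin(p_z) ≈ 62.68°, λ = atan2(p_y, p_x) ≈ -155.42°.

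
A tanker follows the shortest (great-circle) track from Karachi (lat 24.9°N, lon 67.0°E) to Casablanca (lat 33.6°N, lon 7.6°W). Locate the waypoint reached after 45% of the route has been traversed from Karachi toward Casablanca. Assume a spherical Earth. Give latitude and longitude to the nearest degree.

≈ lat 35°N, lon 35°E

Convert each endpoint to a unit vector on the sphere (x = cos φ cos λ, y = cos φ sin λ, z = sin φ).
The central angle between the endpoints is δ = arccos(p₁·p₂) ≈ 1.122 rad (64.3°).
Interpolate at f = 0.45 with slerp weights a = sin((1−f)δ)/sin δ ≈ 0.642, b = sin(fδ)/sin δ ≈ 0.537.
p = a·p₁ + b·p₂ ≈ (0.671, 0.477, 0.568); φ = arcsin(p_z) ≈ 34.58°, λ = atan2(p_y, p_x) ≈ 35.42°.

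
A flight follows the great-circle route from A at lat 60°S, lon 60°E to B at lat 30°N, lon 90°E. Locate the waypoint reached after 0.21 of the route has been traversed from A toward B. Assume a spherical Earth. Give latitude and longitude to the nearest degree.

Convert each endpoint to a unit vector on the sphere (x = cos φ cos λ, y = cos φ sin λ, z = sin φ).
The central angle between the endpoints is δ = arccos(p₁·p₂) ≈ 1.629 rad (93.3°).
Interpolate at f = 0.21 with slerp weights a = sin((1−f)δ)/sin δ ≈ 0.962, b = sin(fδ)/sin δ ≈ 0.336.
p = a·p₁ + b·p₂ ≈ (0.240, 0.707, -0.665); φ = arcsin(p_z) ≈ -41.66°, λ = atan2(p_y, p_x) ≈ 71.23°.

≈ lat 42°S, lon 71°E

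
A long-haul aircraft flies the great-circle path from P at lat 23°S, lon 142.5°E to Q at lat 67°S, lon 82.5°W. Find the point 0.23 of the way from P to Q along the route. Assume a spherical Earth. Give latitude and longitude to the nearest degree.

Convert each endpoint to a unit vector on the sphere (x = cos φ cos λ, y = cos φ sin λ, z = sin φ).
The central angle between the endpoints is δ = arccos(p₁·p₂) ≈ 1.465 rad (84.0°).
Interpolate at f = 0.23 with slerp weights a = sin((1−f)δ)/sin δ ≈ 0.909, b = sin(fδ)/sin δ ≈ 0.333.
p = a·p₁ + b·p₂ ≈ (-0.647, 0.380, -0.661); φ = arcsin(p_z) ≈ -41.39°, λ = atan2(p_y, p_x) ≈ 149.53°.

≈ lat 41°S, lon 150°E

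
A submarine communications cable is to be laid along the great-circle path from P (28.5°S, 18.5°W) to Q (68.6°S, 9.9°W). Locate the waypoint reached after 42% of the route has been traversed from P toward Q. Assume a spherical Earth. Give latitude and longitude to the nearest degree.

Convert each endpoint to a unit vector on the sphere (x = cos φ cos λ, y = cos φ sin λ, z = sin φ).
The central angle between the endpoints is δ = arccos(p₁·p₂) ≈ 0.705 rad (40.4°).
Interpolate at f = 0.42 with slerp weights a = sin((1−f)δ)/sin δ ≈ 0.614, b = sin(fδ)/sin δ ≈ 0.450.
p = a·p₁ + b·p₂ ≈ (0.673, -0.199, -0.712); φ = arcsin(p_z) ≈ -45.40°, λ = atan2(p_y, p_x) ≈ -16.49°.

≈ (45°S, 16°W)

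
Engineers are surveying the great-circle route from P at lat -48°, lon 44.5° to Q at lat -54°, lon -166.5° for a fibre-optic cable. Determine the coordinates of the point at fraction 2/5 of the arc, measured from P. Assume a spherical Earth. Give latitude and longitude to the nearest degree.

From cos δ = sin φ₁ sin φ₂ + cos φ₁ cos φ₂ cos Δλ, the central angle is δ ≈ 1.304 rad (74.7°).
Interpolate at f = 2/5 with slerp weights a = sin((1−f)δ)/sin δ ≈ 0.731, b = sin(fδ)/sin δ ≈ 0.516.
p = a·p₁ + b·p₂ ≈ (0.054, 0.272, -0.961); φ = arcsin(p_z) ≈ -73.91°, λ = atan2(p_y, p_x) ≈ 78.85°.

≈ lat -74°, lon 79°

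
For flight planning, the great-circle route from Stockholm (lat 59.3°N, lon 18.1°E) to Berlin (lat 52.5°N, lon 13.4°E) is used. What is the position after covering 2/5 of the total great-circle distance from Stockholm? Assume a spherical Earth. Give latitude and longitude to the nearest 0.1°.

≈ lat 56.6°N, lon 16.0°E

Write both endpoints as unit vectors p₁, p₂ with components (cos φ cos λ, cos φ sin λ, sin φ).
The central angle between the endpoints is δ = arccos(p₁·p₂) ≈ 0.127 rad (7.3°).
Interpolate at f = 2/5 with slerp weights a = sin((1−f)δ)/sin δ ≈ 0.601, b = sin(fδ)/sin δ ≈ 0.401.
p = a·p₁ + b·p₂ ≈ (0.529, 0.152, 0.835); φ = arcsin(p_z) ≈ 56.60°, λ = atan2(p_y, p_x) ≈ 16.02°.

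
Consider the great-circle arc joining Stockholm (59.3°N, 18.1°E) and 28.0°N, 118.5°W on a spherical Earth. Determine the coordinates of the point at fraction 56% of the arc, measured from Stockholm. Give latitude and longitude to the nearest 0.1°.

The haversine formula gives a central angle δ ≈ 1.495 rad (85.6°) between the endpoints.
Interpolate at f = 0.56 with slerp weights a = sin((1−f)δ)/sin δ ≈ 0.613, b = sin(fδ)/sin δ ≈ 0.745.
p = a·p₁ + b·p₂ ≈ (-0.016, -0.481, 0.877); φ = arcsin(p_z) ≈ 61.25°, λ = atan2(p_y, p_x) ≈ -91.94°.

≈ 61.3°N, 91.9°W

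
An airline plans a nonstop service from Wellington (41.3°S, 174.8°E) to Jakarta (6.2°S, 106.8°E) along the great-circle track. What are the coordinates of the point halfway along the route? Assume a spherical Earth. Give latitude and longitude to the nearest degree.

≈ (28°S, 135°E)

Write both endpoints as unit vectors p₁, p₂ with components (cos φ cos λ, cos φ sin λ, sin φ).
The central angle between the endpoints is δ = arccos(p₁·p₂) ≈ 1.212 rad (69.4°).
Interpolate at f = 1/2 with slerp weights a = sin((1−f)δ)/sin δ ≈ 0.608, b = sin(fδ)/sin δ ≈ 0.608.
p = a·p₁ + b·p₂ ≈ (-0.630, 0.620, -0.467); φ = arcsin(p_z) ≈ -27.85°, λ = atan2(p_y, p_x) ≈ 135.44°.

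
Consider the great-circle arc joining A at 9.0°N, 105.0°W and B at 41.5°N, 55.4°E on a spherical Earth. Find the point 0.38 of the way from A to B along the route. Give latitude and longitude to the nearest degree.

≈ 53°N, 82°W

Convert each endpoint to a unit vector on the sphere (x = cos φ cos λ, y = cos φ sin λ, z = sin φ).
The central angle between the endpoints is δ = arccos(p₁·p₂) ≈ 2.206 rad (126.4°).
Interpolate at f = 0.38 with slerp weights a = sin((1−f)δ)/sin δ ≈ 1.217, b = sin(fδ)/sin δ ≈ 0.923.
p = a·p₁ + b·p₂ ≈ (0.082, -0.591, 0.802); φ = arcsin(p_z) ≈ 53.35°, λ = atan2(p_y, p_x) ≈ -82.13°.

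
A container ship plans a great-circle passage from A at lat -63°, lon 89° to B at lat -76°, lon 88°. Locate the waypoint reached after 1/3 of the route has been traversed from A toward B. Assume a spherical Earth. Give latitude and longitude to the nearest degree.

Write both endpoints as unit vectors p₁, p₂ with components (cos φ cos λ, cos φ sin λ, sin φ).
The central angle between the endpoints is δ = arccos(p₁·p₂) ≈ 0.227 rad (13.0°).
Interpolate at f = 1/3 with slerp weights a = sin((1−f)δ)/sin δ ≈ 0.670, b = sin(fδ)/sin δ ≈ 0.336.
p = a·p₁ + b·p₂ ≈ (0.008, 0.385, -0.923); φ = arcsin(p_z) ≈ -67.33°, λ = atan2(p_y, p_x) ≈ 88.79°.

≈ lat -67°, lon 89°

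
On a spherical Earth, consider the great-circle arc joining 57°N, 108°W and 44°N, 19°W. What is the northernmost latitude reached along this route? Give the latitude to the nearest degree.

The great circle lies in the plane with unit normal n̂ = (p₁ × p₂)/|p₁ × p₂|.
Here n̂_z ≈ +0.485; the vertex latitude is φ_max = arccos|n̂_z| ≈ 61.0°.
Check via Clairaut: cos φ_max = |cos φ₁| · sin C = cos(57.0°)·sin(62.9°) ≈ 0.485, again giving ≈ 61.0°.

≈ 61°N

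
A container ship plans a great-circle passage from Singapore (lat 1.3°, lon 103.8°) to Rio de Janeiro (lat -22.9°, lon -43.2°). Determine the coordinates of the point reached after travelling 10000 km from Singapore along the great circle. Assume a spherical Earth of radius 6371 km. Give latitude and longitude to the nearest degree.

≈ lat -37°, lon 15°

Convert each endpoint to a unit vector on the sphere (x = cos φ cos λ, y = cos φ sin λ, z = sin φ).
The central angle between the endpoints is δ = arccos(p₁·p₂) ≈ 2.467 rad (141.4°). The total great-circle distance is δ·R ≈ 2.467 × 6371 ≈ 15720 km, so the target fraction is f = 10000/15720 ≈ 0.636.
Interpolate at f ≈ 0.636 with slerp weights a = sin((1−f)δ)/sin δ ≈ 1.253, b = sin(fδ)/sin δ ≈ 1.602.
p = a·p₁ + b·p₂ ≈ (0.777, 0.206, -0.595); φ = arcsin(p_z) ≈ -36.51°, λ = atan2(p_y, p_x) ≈ 14.85°.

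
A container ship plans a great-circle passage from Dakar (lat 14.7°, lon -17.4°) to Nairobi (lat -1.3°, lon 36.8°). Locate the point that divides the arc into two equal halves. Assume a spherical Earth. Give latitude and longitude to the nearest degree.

Write both endpoints as unit vectors p₁, p₂ with components (cos φ cos λ, cos φ sin λ, sin φ).
The central angle between the endpoints is δ = arccos(p₁·p₂) ≈ 0.977 rad (56.0°).
Interpolate at f = 1/2 with slerp weights a = sin((1−f)δ)/sin δ ≈ 0.566, b = sin(fδ)/sin δ ≈ 0.566.
p = a·p₁ + b·p₂ ≈ (0.976, 0.175, 0.131); φ = arcsin(p_z) ≈ 7.52°, λ = atan2(p_y, p_x) ≈ 10.18°.

≈ lat 8°, lon 10°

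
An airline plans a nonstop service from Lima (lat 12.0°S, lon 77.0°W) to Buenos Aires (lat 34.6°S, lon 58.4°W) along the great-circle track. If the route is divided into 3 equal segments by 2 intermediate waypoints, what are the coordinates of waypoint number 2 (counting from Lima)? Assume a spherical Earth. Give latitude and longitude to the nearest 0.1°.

≈ lat 27.3°S, lon 65.4°W

Write both endpoints as unit vectors p₁, p₂ with components (cos φ cos λ, cos φ sin λ, sin φ).
The central angle between the endpoints is δ = arccos(p₁·p₂) ≈ 0.492 rad (28.2°).
Interpolate at f = 2/3 with slerp weights a = sin((1−f)δ)/sin δ ≈ 0.346, b = sin(fδ)/sin δ ≈ 0.682.
p = a·p₁ + b·p₂ ≈ (0.370, -0.808, -0.459); φ = arcsin(p_z) ≈ -27.33°, λ = atan2(p_y, p_x) ≈ -65.37°.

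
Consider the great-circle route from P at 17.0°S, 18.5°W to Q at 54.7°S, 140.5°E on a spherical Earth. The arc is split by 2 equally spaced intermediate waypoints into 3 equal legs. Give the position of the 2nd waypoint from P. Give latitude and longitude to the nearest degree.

Write both endpoints as unit vectors p₁, p₂ with components (cos φ cos λ, cos φ sin λ, sin φ).
The central angle between the endpoints is δ = arccos(p₁·p₂) ≈ 1.852 rad (106.1°).
Interpolate at f = 2/3 with slerp weights a = sin((1−f)δ)/sin δ ≈ 0.602, b = sin(fδ)/sin δ ≈ 0.983.
p = a·p₁ + b·p₂ ≈ (0.108, 0.178, -0.978); φ = arcsin(p_z) ≈ -77.96°, λ = atan2(p_y, p_x) ≈ 58.75°.

≈ 78°S, 59°E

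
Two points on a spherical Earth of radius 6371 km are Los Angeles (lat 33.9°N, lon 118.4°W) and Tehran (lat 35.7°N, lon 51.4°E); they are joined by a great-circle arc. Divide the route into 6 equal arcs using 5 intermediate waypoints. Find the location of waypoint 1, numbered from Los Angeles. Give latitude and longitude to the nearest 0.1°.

≈ lat 51.9°N, lon 113.9°W

Write both endpoints as unit vectors p₁, p₂ with components (cos φ cos λ, cos φ sin λ, sin φ).
The central angle between the endpoints is δ = arccos(p₁·p₂) ≈ 1.916 rad (109.8°).
Interpolate at f = 1/6 with slerp weights a = sin((1−f)δ)/sin δ ≈ 1.062, b = sin(fδ)/sin δ ≈ 0.333.
p = a·p₁ + b·p₂ ≈ (-0.250, -0.564, 0.787); φ = arcsin(p_z) ≈ 51.91°, λ = atan2(p_y, p_x) ≈ -113.94°.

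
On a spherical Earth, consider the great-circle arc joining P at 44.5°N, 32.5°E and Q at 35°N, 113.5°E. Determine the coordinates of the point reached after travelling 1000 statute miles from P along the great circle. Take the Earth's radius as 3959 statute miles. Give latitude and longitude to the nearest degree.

≈ 48°N, 53°E

The haversine formula gives a central angle δ ≈ 1.055 rad (60.4°) between the endpoints. The total great-circle distance is δ·R ≈ 1.055 × 3959 ≈ 4176 mi, so the target fraction is f = 1000/4176 ≈ 0.239.
Interpolate at f ≈ 0.239 with slerp weights a = sin((1−f)δ)/sin δ ≈ 0.826, b = sin(fδ)/sin δ ≈ 0.287.
p = a·p₁ + b·p₂ ≈ (0.403, 0.533, 0.744); φ = arcsin(p_z) ≈ 48.08°, λ = atan2(p_y, p_x) ≈ 52.86°.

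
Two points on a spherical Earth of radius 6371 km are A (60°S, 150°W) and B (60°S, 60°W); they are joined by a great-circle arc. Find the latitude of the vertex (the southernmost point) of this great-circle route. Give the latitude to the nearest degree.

≈ 68°S

The great circle lies in the plane with unit normal n̂ = (p₁ × p₂)/|p₁ × p₂|.
Here n̂_z ≈ +0.378; the vertex latitude is φ_max = arccos|n̂_z| ≈ 67.8°.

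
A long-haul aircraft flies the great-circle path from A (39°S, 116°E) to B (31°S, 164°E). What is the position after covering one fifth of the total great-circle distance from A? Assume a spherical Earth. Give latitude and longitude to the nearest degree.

≈ (39°S, 126°E)

Convert each endpoint to a unit vector on the sphere (x = cos φ cos λ, y = cos φ sin λ, z = sin φ).
The central angle between the endpoints is δ = arccos(p₁·p₂) ≈ 0.692 rad (39.7°).
Interpolate at f = 1/5 with slerp weights a = sin((1−f)δ)/sin δ ≈ 0.824, b = sin(fδ)/sin δ ≈ 0.216.
p = a·p₁ + b·p₂ ≈ (-0.459, 0.627, -0.630); φ = arcsin(p_z) ≈ -39.04°, λ = atan2(p_y, p_x) ≈ 126.21°.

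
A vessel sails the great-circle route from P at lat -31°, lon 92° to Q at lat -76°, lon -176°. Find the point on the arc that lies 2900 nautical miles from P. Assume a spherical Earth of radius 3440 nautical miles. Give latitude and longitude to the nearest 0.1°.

≈ lat -73.2°, lon 137.9°

Write both endpoints as unit vectors p₁, p₂ with components (cos φ cos λ, cos φ sin λ, sin φ).
The central angle between the endpoints is δ = arccos(p₁·p₂) ≈ 1.056 rad (60.5°). The total great-circle distance is δ·R ≈ 1.056 × 3440 ≈ 3632 nmi, so the target fraction is f = 2900/3632 ≈ 0.798.
Interpolate at f ≈ 0.798 with slerp weights a = sin((1−f)δ)/sin δ ≈ 0.243, b = sin(fδ)/sin δ ≈ 0.858.
p = a·p₁ + b·p₂ ≈ (-0.214, 0.193, -0.957); φ = arcsin(p_z) ≈ -73.22°, λ = atan2(p_y, p_x) ≈ 137.93°.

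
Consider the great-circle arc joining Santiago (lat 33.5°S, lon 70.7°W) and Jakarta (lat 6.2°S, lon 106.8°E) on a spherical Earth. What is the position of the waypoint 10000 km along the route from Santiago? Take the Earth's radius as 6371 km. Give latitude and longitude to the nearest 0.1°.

Write both endpoints as unit vectors p₁, p₂ with components (cos φ cos λ, cos φ sin λ, sin φ).
The central angle between the endpoints is δ = arccos(p₁·p₂) ≈ 2.447 rad (140.2°). The total great-circle distance is δ·R ≈ 2.447 × 6371 ≈ 15593 km, so the target fraction is f = 10000/15593 ≈ 0.641.
Interpolate at f ≈ 0.641 with slerp weights a = sin((1−f)δ)/sin δ ≈ 1.203, b = sin(fδ)/sin δ ≈ 1.563.
p = a·p₁ + b·p₂ ≈ (-0.118, 0.541, -0.833); φ = arcsin(p_z) ≈ -56.37°, λ = atan2(p_y, p_x) ≈ 102.27°.

≈ lat 56.4°S, lon 102.3°E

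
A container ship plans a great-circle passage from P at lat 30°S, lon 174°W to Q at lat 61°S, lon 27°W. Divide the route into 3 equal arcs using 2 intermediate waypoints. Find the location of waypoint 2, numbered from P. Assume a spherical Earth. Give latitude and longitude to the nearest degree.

Write both endpoints as unit vectors p₁, p₂ with components (cos φ cos λ, cos φ sin λ, sin φ).
The central angle between the endpoints is δ = arccos(p₁·p₂) ≈ 1.486 rad (85.1°).
Interpolate at f = 2/3 with slerp weights a = sin((1−f)δ)/sin δ ≈ 0.477, b = sin(fδ)/sin δ ≈ 0.839.
p = a·p₁ + b·p₂ ≈ (-0.048, -0.228, -0.972); φ = arcsin(p_z) ≈ -76.53°, λ = atan2(p_y, p_x) ≈ -101.95°.

≈ lat 77°S, lon 102°W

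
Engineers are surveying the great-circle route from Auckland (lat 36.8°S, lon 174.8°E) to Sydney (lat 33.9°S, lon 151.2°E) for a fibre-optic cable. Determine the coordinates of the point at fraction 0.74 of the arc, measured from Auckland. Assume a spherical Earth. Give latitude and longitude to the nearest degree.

From cos δ = sin φ₁ sin φ₂ + cos φ₁ cos φ₂ cos Δλ, the central angle is δ ≈ 0.339 rad (19.4°).
Interpolate at f = 0.74 with slerp weights a = sin((1−f)δ)/sin δ ≈ 0.265, b = sin(fδ)/sin δ ≈ 0.746.
p = a·p₁ + b·p₂ ≈ (-0.754, 0.318, -0.575); φ = arcsin(p_z) ≈ -35.09°, λ = atan2(p_y, p_x) ≈ 157.15°.

≈ lat 35°S, lon 157°E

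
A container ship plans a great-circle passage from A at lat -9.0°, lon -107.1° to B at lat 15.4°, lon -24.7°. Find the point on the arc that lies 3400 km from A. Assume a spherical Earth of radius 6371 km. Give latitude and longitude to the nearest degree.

Convert each endpoint to a unit vector on the sphere (x = cos φ cos λ, y = cos φ sin λ, z = sin φ).
The central angle between the endpoints is δ = arccos(p₁·p₂) ≈ 1.486 rad (85.2°). The total great-circle distance is δ·R ≈ 1.486 × 6371 ≈ 9469 km, so the target fraction is f = 3400/9469 ≈ 0.359.
Interpolate at f ≈ 0.359 with slerp weights a = sin((1−f)δ)/sin δ ≈ 0.818, b = sin(fδ)/sin δ ≈ 0.511.
p = a·p₁ + b·p₂ ≈ (0.210, -0.978, 0.008); φ = arcsin(p_z) ≈ 0.44°, λ = atan2(p_y, p_x) ≈ -77.90°.

≈ lat 0°, lon -78°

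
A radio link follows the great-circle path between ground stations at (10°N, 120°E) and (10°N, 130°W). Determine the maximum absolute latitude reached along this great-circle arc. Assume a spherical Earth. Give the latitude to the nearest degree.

The great circle lies in the plane with unit normal n̂ = (p₁ × p₂)/|p₁ × p₂|.
Here n̂_z ≈ +0.956; the vertex latitude is φ_max = arccos|n̂_z| ≈ 17.1°.
Check via Clairaut: cos φ_max = |cos φ₁| · sin C = cos(10.0°)·sin(76.1°) ≈ 0.956, again giving ≈ 17.1°.

≈ 17°N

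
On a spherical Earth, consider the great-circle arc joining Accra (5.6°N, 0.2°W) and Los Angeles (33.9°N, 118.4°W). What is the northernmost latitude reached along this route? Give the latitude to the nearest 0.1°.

≈ 39.4°N

The great circle lies in the plane with unit normal n̂ = (p₁ × p₂)/|p₁ × p₂|.
Here n̂_z ≈ -0.773; the vertex latitude is φ_max = arccos|n̂_z| ≈ 39.4°.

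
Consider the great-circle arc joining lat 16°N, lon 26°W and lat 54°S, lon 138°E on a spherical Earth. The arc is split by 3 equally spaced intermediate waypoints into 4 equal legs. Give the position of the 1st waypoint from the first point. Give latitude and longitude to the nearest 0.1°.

≈ lat 17.9°S, lon 17.3°W

The haversine formula gives a central angle δ ≈ 2.444 rad (140.0°) between the endpoints.
Interpolate at f = 1/4 with slerp weights a = sin((1−f)δ)/sin δ ≈ 1.503, b = sin(fδ)/sin δ ≈ 0.892.
p = a·p₁ + b·p₂ ≈ (0.909, -0.282, -0.308); φ = arcsin(p_z) ≈ -17.93°, λ = atan2(p_y, p_x) ≈ -17.26°.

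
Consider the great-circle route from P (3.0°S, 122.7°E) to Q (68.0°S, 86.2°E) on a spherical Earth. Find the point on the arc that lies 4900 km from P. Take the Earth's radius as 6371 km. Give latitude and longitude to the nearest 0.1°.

From cos δ = sin φ₁ sin φ₂ + cos φ₁ cos φ₂ cos Δλ, the central angle is δ ≈ 1.214 rad (69.6°). The total great-circle distance is δ·R ≈ 1.214 × 6371 ≈ 7735 km, so the target fraction is f = 4900/7735 ≈ 0.634.
Interpolate at f ≈ 0.634 with slerp weights a = sin((1−f)δ)/sin δ ≈ 0.459, b = sin(fδ)/sin δ ≈ 0.742.
p = a·p₁ + b·p₂ ≈ (-0.229, 0.663, -0.712); φ = arcsin(p_z) ≈ -45.42°, λ = atan2(p_y, p_x) ≈ 109.07°.

≈ (45.4°S, 109.1°E)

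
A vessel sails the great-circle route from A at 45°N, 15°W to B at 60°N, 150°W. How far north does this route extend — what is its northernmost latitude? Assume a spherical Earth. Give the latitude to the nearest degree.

≈ 74°N

The great circle lies in the plane with unit normal n̂ = (p₁ × p₂)/|p₁ × p₂|.
Here n̂_z ≈ -0.268; the vertex latitude is φ_max = arccos|n̂_z| ≈ 74.4°.
Check via Clairaut: cos φ_max = |cos φ₁| · sin C = cos(45.0°)·sin(22.3°) ≈ 0.268, again giving ≈ 74.4°.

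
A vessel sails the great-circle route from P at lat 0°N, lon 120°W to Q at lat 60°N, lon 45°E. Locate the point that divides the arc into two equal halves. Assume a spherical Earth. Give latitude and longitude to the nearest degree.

≈ lat 58°N, lon 106°W

Convert each endpoint to a unit vector on the sphere (x = cos φ cos λ, y = cos φ sin λ, z = sin φ).
The central angle between the endpoints is δ = arccos(p₁·p₂) ≈ 2.075 rad (118.9°).
Interpolate at f = 1/2 with slerp weights a = sin((1−f)δ)/sin δ ≈ 0.983, b = sin(fδ)/sin δ ≈ 0.983.
p = a·p₁ + b·p₂ ≈ (-0.144, -0.504, 0.852); φ = arcsin(p_z) ≈ 58.39°, λ = atan2(p_y, p_x) ≈ -105.95°.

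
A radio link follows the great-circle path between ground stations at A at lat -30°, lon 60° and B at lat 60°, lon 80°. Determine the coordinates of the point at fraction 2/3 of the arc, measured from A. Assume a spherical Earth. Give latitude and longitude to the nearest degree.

Convert each endpoint to a unit vector on the sphere (x = cos φ cos λ, y = cos φ sin λ, z = sin φ).
The central angle between the endpoints is δ = arccos(p₁·p₂) ≈ 1.597 rad (91.5°).
Interpolate at f = 2/3 with slerp weights a = sin((1−f)δ)/sin δ ≈ 0.508, b = sin(fδ)/sin δ ≈ 0.875.
p = a·p₁ + b·p₂ ≈ (0.296, 0.812, 0.504); φ = arcsin(p_z) ≈ 30.25°, λ = atan2(p_y, p_x) ≈ 69.97°.

≈ lat 30°, lon 70°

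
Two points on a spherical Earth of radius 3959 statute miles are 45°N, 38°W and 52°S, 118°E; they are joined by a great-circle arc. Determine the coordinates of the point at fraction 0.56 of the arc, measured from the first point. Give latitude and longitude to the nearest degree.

≈ 23°S, 29°E

Write both endpoints as unit vectors p₁, p₂ with components (cos φ cos λ, cos φ sin λ, sin φ).
The central angle between the endpoints is δ = arccos(p₁·p₂) ≈ 2.840 rad (162.7°).
Interpolate at f = 0.56 with slerp weights a = sin((1−f)δ)/sin δ ≈ 3.196, b = sin(fδ)/sin δ ≈ 3.368.
p = a·p₁ + b·p₂ ≈ (0.807, 0.439, -0.394); φ = arcsin(p_z) ≈ -23.19°, λ = atan2(p_y, p_x) ≈ 28.54°.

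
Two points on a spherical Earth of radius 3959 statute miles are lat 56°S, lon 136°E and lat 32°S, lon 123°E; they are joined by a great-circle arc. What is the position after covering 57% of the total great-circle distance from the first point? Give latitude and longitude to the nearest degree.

The haversine formula gives a central angle δ ≈ 0.448 rad (25.7°) between the endpoints.
Interpolate at f = 0.57 with slerp weights a = sin((1−f)δ)/sin δ ≈ 0.442, b = sin(fδ)/sin δ ≈ 0.583.
p = a·p₁ + b·p₂ ≈ (-0.447, 0.586, -0.675); φ = arcsin(p_z) ≈ -42.49°, λ = atan2(p_y, p_x) ≈ 127.32°.

≈ lat 42°S, lon 127°E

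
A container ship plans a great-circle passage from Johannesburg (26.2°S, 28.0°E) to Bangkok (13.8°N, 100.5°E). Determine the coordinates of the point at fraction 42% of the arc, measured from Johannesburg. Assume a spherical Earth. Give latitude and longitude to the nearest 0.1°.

The haversine formula gives a central angle δ ≈ 1.413 rad (81.0°) between the endpoints.
Interpolate at f = 0.42 with slerp weights a = sin((1−f)δ)/sin δ ≈ 0.740, b = sin(fδ)/sin δ ≈ 0.566.
p = a·p₁ + b·p₂ ≈ (0.486, 0.853, -0.192); φ = arcsin(p_z) ≈ -11.05°, λ = atan2(p_y, p_x) ≈ 60.31°.

≈ 11.1°S, 60.3°E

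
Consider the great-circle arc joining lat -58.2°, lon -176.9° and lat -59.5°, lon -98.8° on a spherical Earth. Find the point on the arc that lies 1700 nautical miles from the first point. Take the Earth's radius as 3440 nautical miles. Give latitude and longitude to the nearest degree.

≈ lat -64°, lon -117°

The haversine formula gives a central angle δ ≈ 0.664 rad (38.1°) between the endpoints. The total great-circle distance is δ·R ≈ 0.664 × 3440 ≈ 2285 nmi, so the target fraction is f = 1700/2285 ≈ 0.744.
Interpolate at f ≈ 0.744 with slerp weights a = sin((1−f)δ)/sin δ ≈ 0.274, b = sin(fδ)/sin δ ≈ 0.770.
p = a·p₁ + b·p₂ ≈ (-0.204, -0.394, -0.896); φ = arcsin(p_z) ≈ -63.67°, λ = atan2(p_y, p_x) ≈ -117.40°.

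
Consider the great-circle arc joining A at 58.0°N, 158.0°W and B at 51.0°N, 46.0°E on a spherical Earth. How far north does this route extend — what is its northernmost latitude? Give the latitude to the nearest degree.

The great circle lies in the plane with unit normal n̂ = (p₁ × p₂)/|p₁ × p₂|.
Here n̂_z ≈ -0.145; the vertex latitude is φ_max = arccos|n̂_z| ≈ 81.7°.
Check via Clairaut: cos φ_max = |cos φ₁| · sin C = cos(58.0°)·sin(15.9°) ≈ 0.145, again giving ≈ 81.7°.

≈ 82°N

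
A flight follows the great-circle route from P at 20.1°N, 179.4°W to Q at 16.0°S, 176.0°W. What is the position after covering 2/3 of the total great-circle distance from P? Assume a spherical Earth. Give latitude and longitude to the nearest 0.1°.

Convert each endpoint to a unit vector on the sphere (x = cos φ cos λ, y = cos φ sin λ, z = sin φ).
The central angle between the endpoints is δ = arccos(p₁·p₂) ≈ 0.633 rad (36.3°).
Interpolate at f = 2/3 with slerp weights a = sin((1−f)δ)/sin δ ≈ 0.354, b = sin(fδ)/sin δ ≈ 0.692.
p = a·p₁ + b·p₂ ≈ (-0.996, -0.050, -0.069); φ = arcsin(p_z) ≈ -3.97°, λ = atan2(p_y, p_x) ≈ -177.13°.

≈ 4.0°S, 177.1°W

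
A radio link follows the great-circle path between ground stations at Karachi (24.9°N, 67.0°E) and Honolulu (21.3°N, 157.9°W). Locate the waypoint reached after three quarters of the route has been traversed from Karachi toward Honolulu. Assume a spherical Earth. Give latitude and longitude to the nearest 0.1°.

≈ 39.4°N, 175.3°E

From cos δ = sin φ₁ sin φ₂ + cos φ₁ cos φ₂ cos Δλ, the central angle is δ ≈ 2.033 rad (116.5°).
Interpolate at f = 3/4 with slerp weights a = sin((1−f)δ)/sin δ ≈ 0.544, b = sin(fδ)/sin δ ≈ 1.116.
p = a·p₁ + b·p₂ ≈ (-0.771, 0.063, 0.634); φ = arcsin(p_z) ≈ 39.36°, λ = atan2(p_y, p_x) ≈ 175.35°.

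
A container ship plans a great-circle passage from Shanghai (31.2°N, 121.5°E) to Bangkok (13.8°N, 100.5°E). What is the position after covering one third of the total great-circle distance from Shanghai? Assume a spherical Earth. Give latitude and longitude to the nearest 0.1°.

≈ 25.7°N, 113.9°E

Write both endpoints as unit vectors p₁, p₂ with components (cos φ cos λ, cos φ sin λ, sin φ).
The central angle between the endpoints is δ = arccos(p₁·p₂) ≈ 0.453 rad (26.0°).
Interpolate at f = 1/3 with slerp weights a = sin((1−f)δ)/sin δ ≈ 0.680, b = sin(fδ)/sin δ ≈ 0.344.
p = a·p₁ + b·p₂ ≈ (-0.365, 0.824, 0.434); φ = arcsin(p_z) ≈ 25.72°, λ = atan2(p_y, p_x) ≈ 113.87°.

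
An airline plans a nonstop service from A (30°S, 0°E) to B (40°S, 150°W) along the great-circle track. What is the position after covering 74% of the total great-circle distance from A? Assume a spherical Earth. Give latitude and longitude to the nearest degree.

Write both endpoints as unit vectors p₁, p₂ with components (cos φ cos λ, cos φ sin λ, sin φ).
The central angle between the endpoints is δ = arccos(p₁·p₂) ≈ 1.827 rad (104.7°).
Interpolate at f = 0.74 with slerp weights a = sin((1−f)δ)/sin δ ≈ 0.473, b = sin(fδ)/sin δ ≈ 1.009.
p = a·p₁ + b·p₂ ≈ (-0.260, -0.386, -0.885); φ = arcsin(p_z) ≈ -62.24°, λ = atan2(p_y, p_x) ≈ -123.93°.

≈ (62°S, 124°W)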